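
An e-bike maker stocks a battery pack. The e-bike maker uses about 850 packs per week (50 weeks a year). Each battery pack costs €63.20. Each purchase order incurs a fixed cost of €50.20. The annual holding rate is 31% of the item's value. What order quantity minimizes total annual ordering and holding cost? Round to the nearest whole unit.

Annual demand D = 850 × 50 = 42,500.
Holding cost H = 0.31 × €63.20 = €19.5920 per unit per year.
EOQ = √(2DS / H) = √(2 × 42,500 × 50.2 / 19.592).
= √(4,267,000 / 19.592) = √217,792.9767 ≈ 466.683.

Q* ≈ 467 packs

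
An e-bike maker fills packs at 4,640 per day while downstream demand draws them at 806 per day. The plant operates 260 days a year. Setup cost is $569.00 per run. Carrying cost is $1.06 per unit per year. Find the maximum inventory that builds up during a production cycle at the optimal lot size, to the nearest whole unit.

Annual demand D = 806 × 260 = 209,560.
Production build-up factor (1 − d/p) = 1 − 806/4,640 = 0.8263.
Q* = √(2DS / (H(1 − d/p))) = √(2 × 209,560 × 569 / (1.06 × 0.8263)).
= √(238,479,280 / 0.8759) ≈ 16500.812.
Maximum inventory = Q*(1 − d/p) = 16500.812 × 0.8263 ≈ 13634.508.

I_max ≈ 13,635 packs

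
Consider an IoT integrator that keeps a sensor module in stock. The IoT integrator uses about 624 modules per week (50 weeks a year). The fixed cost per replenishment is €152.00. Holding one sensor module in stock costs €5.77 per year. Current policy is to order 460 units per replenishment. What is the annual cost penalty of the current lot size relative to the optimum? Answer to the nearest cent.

Annual demand D = 624 × 50 = 31,200.
EOQ = √(2DS/H) = √(2 × 31,200 × 152 / 5.77) ≈ 1282.11.
Cost at Q* = (D/Q*)S + (Q*/2)H = √(2DSH) ≈ €7,397.79.
Cost at Q = 460: (31,200/460)×152 + (460/2)×5.77 = €10,309.57 + €1,327.10 = €11,636.67.
Excess = €11,636.67 − €7,397.79 = €4,238.88.

Extra cost ≈ €4,238.88 per year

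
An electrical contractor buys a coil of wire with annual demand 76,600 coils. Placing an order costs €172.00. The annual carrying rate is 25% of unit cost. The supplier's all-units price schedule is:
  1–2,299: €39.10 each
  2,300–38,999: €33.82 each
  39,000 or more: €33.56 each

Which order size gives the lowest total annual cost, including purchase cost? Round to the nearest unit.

Q* ≈ 2,300 coils

Holding cost per unit per year at price C is H = 0.25·C.
Candidates are each tier's EOQ (if it falls in that tier) and each price-break quantity.
EOQ at €39.10 = 1641.9 (feasible in tier 1): TC = 76,600×€39.10 + (76,600/1641.9)×172 + (1641.9/2)×0.25×€39.10 = €3,011,109.15.
EOQ at €33.82 = 1765.4 < 2300, so use break Q=2300: TC = 76,600×€33.82 + (76,600/2300.0)×172 + (2300.0/2)×0.25×€33.82 = €2,606,063.60.
EOQ at €33.56 = 1772.2 < 39000, so use break Q=39000: TC = 76,600×€33.56 + (76,600/39000.0)×172 + (39000.0/2)×0.25×€33.56 = €2,734,638.83.
Lowest total cost is €2,606,063.60 at Q = 2300.0.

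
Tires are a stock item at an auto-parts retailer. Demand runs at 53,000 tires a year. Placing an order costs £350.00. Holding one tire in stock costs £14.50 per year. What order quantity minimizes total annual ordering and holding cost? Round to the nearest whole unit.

Q* ≈ 1,600 tires

EOQ = √(2DS / H) = √(2 × 53,000 × 350 / 14.5).
= √(37,100,000 / 14.5) = √2,558,620.6897 ≈ 1599.569.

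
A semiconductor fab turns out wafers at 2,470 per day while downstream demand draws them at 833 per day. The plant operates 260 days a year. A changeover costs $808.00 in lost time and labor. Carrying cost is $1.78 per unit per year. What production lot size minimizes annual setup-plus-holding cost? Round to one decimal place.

Annual demand D = 833 × 260 = 216,580.
Production build-up factor (1 − d/p) = 1 − 833/2,470 = 0.6628.
Q* = √(2DS / (H(1 − d/p))) = √(2 × 216,580 × 808 / (1.78 × 0.6628)).
= √(349,993,280 / 1.1797) ≈ 17224.395.

Q* ≈ 17,224.4 wafers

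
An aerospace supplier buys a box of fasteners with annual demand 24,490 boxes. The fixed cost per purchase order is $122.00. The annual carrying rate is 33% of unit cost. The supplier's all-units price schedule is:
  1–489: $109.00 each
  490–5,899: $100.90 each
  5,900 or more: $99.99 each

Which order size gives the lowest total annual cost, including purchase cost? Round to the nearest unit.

Holding cost per unit per year at price C is H = 0.33·C.
Evaluate total cost at each tier's feasible EOQ or, if the EOQ is below the tier, at the tier's minimum quantity.
EOQ at $109.00 = 407.6 (feasible in tier 1): TC = 24,490×$109.00 + (24,490/407.6)×122 + (407.6/2)×0.33×$109.00 = $2,684,070.86.
EOQ at $100.90 = 423.6 < 490, so use break Q=490: TC = 24,490×$100.90 + (24,490/490.0)×122 + (490.0/2)×0.33×$100.90 = $2,485,296.28.
EOQ at $99.99 = 425.6 < 5900, so use break Q=5900: TC = 24,490×$99.99 + (24,490/5900.0)×122 + (5900.0/2)×0.33×$99.99 = $2,546,601.77.
Lowest total cost is $2,485,296.28 at Q = 490.0.

Q* ≈ 490 boxes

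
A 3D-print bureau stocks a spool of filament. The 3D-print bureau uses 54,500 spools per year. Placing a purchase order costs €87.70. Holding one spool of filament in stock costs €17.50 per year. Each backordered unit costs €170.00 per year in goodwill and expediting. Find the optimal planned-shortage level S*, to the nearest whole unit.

S* ≈ 72 spools

With planned backorders, Q* = √(2DS/H) · √((H+B)/B).
√(2DS/H) = √(2 × 54,500 × 87.7 / 17.5) = 739.084.
√((H+B)/B) = √((17.5+170)/170) = 1.0502.
Q* ≈ 776.194.
S* = Q* · H/(H+B) = 776.194 × 17.5/187.5 ≈ 72.445.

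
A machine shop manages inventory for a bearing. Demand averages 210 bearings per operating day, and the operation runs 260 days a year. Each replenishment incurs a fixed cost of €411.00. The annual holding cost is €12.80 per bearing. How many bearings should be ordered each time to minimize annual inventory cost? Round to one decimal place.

Q* ≈ 1,872.5 bearings

Annual demand D = 210 × 260 = 54,600.
EOQ = √(2DS / H) = √(2 × 54,600 × 411 / 12.8).
= √(44,881,200 / 12.8) = √3,506,343.75 ≈ 1872.523.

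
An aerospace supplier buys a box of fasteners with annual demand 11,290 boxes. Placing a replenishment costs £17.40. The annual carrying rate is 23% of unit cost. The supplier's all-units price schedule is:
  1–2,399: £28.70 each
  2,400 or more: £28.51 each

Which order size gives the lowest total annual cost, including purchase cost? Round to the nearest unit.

Holding cost per unit per year at price C is H = 0.23·C.
For each price level, check whether its EOQ is feasible; otherwise the best quantity at that price is the breakpoint.
EOQ at £28.70 = 244.0 (feasible in tier 1): TC = 11,290×£28.70 + (11,290/244.0)×17.4 + (244.0/2)×0.23×£28.70 = £325,633.43.
EOQ at £28.51 = 244.8 < 2400, so use break Q=2400: TC = 11,290×£28.51 + (11,290/2400.0)×17.4 + (2400.0/2)×0.23×£28.51 = £329,828.51.
Lowest total cost is £325,633.43 at Q = 244.0.

Q* ≈ 244 boxes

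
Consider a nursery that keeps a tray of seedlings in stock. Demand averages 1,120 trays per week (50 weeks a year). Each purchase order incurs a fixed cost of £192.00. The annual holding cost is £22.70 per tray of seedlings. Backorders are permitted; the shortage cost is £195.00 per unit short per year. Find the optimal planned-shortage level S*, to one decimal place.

S* ≈ 107.2 trays

Annual demand D = 1,120 × 50 = 56,000.
With planned backorders, Q* = √(2DS/H) · √((H+B)/B).
√(2DS/H) = √(2 × 56,000 × 192 / 22.7) = 973.300.
√((H+B)/B) = √((22.7+195)/195) = 1.0566.
Q* ≈ 1028.392.
S* = Q* · H/(H+B) = 1028.392 × 22.7/217.7 ≈ 107.232.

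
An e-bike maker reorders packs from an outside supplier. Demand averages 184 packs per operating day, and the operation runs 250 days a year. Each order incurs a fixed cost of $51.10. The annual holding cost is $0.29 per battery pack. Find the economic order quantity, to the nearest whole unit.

Annual demand D = 184 × 250 = 46,000.
EOQ = √(2DS / H) = √(2 × 46,000 × 51.1 / 0.29).
= √(4,701,200 / 0.29) = √16,211,034.4828 ≈ 4026.293.

Q* ≈ 4,026 packs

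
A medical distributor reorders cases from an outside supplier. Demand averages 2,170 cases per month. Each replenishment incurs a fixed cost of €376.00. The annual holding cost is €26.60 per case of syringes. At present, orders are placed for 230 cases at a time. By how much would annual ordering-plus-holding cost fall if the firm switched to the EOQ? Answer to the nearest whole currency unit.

Extra cost ≈ €22,806 per year

Annual demand D = 2,170 × 12 = 26,040.
EOQ = √(2DS/H) = √(2 × 26,040 × 376 / 26.6) ≈ 858.00.
Cost at Q* = (D/Q*)S + (Q*/2)H = √(2DSH) ≈ €22,822.87.
Cost at Q = 230: (26,040/230)×376 + (230/2)×26.6 = €42,569.74 + €3,059.00 = €45,628.74.
Excess = €45,628.74 − €22,822.87 = €22,805.87.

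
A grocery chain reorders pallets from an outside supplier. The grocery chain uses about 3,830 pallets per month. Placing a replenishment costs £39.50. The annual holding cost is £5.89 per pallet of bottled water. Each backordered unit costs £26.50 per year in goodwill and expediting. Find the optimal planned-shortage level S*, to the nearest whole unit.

Annual demand D = 3,830 × 12 = 45,960.
With planned backorders, Q* = √(2DS/H) · √((H+B)/B).
√(2DS/H) = √(2 × 45,960 × 39.5 / 5.89) = 785.138.
√((H+B)/B) = √((5.89+26.5)/26.5) = 1.1056.
Q* ≈ 868.017.
S* = Q* · H/(H+B) = 868.017 × 5.89/32.39 ≈ 157.846.

S* ≈ 158 pallets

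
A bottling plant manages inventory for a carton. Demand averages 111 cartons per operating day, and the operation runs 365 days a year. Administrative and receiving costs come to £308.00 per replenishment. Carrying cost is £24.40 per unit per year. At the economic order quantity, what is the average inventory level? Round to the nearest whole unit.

Annual demand D = 111 × 365 = 40,515.
Q* = √(2DS/H) = √(2 × 40,515 × 308 / 24.4) ≈ 1011.35.
Average inventory = Q*/2 ≈ 1011.35 / 2 = 505.677.

Average inventory ≈ 506 cartons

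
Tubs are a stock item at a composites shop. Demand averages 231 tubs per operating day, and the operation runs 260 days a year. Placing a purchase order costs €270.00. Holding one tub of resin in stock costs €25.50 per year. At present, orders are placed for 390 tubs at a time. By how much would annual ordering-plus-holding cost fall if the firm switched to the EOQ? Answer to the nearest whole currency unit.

Annual demand D = 231 × 260 = 60,060.
EOQ = √(2DS/H) = √(2 × 60,060 × 270 / 25.5) ≈ 1127.77.
Cost at Q* = (D/Q*)S + (Q*/2)H = √(2DSH) ≈ €28,758.06.
Cost at Q = 390: (60,060/390)×270 + (390/2)×25.5 = €41,580.00 + €4,972.50 = €46,552.50.
Excess = €46,552.50 − €28,758.06 = €17,794.44.

Extra cost ≈ €17,794 per year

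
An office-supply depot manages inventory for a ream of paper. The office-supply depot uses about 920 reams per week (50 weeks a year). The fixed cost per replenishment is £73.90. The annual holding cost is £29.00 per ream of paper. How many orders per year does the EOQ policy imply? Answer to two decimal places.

Annual demand D = 920 × 50 = 46,000.
EOQ = √(2DS/H) = √(2 × 46,000 × 73.9 / 29) ≈ 484.19.
Orders per year = D / Q* = 46,000 / 484.19 ≈ 95.004.

N ≈ 95.00 orders per year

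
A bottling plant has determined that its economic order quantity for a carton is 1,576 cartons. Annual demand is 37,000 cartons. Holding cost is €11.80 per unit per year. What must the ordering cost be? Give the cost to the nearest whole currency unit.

S ≈ €396

The basic EOQ model gives Q* = √(2DS/H); rearrange for the unknown.
From Q* = √(2DS/H): S = Q*²H / (2D) = 1,576² × 11.8 / (2 × 37,000) = 396.0616.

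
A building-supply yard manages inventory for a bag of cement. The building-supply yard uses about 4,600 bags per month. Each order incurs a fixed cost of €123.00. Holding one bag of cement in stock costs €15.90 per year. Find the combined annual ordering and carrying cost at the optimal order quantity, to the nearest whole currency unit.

TC* ≈ €14,694

Annual demand D = 4,600 × 12 = 55,200.
Q* = √(2DS/H) = √(2 × 55,200 × 123 / 15.9) ≈ 924.14.
At Q*, ordering cost (D/Q*)S equals holding cost (Q*/2)H, each = √(DSH/2).
Minimum total = √(2DSH) = √(2 × 55,200 × 123 × 15.9) ≈ 14693.852.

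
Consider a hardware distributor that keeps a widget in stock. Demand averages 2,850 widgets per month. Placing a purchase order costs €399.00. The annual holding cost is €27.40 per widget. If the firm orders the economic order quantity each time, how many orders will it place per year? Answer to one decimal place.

Annual demand D = 2,850 × 12 = 34,200.
Q* = √(2DS/H) = √(2 × 34,200 × 399 / 27.4) ≈ 998.02.
Orders per year = D / Q* = 34,200 / 998.02 ≈ 34.268.

N ≈ 34.3 orders per year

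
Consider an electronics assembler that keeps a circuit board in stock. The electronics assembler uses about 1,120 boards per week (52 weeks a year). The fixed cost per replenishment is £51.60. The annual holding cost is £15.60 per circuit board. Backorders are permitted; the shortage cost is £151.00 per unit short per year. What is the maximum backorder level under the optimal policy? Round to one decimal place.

Annual demand D = 1,120 × 52 = 58,240.
With planned backorders, Q* = √(2DS/H) · √((H+B)/B).
√(2DS/H) = √(2 × 58,240 × 51.6 / 15.6) = 620.709.
√((H+B)/B) = √((15.6+151)/151) = 1.0504.
Q* ≈ 651.984.
S* = Q* · H/(H+B) = 651.984 × 15.6/166.6 ≈ 61.050.

S* ≈ 61.1 boards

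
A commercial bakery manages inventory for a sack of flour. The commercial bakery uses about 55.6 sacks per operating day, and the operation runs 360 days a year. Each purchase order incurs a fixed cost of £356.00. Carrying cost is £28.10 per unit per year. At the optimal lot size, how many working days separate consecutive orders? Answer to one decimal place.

T ≈ 12.8 days

Annual demand D = 55.6 × 360 = 20,016.
Q* = √(2DS/H) = √(2 × 20,016 × 356 / 28.1) ≈ 712.16.
Cycle time = Q*/D × 360 = 712.16 / 20,016 × 360 ≈ 12.809 days.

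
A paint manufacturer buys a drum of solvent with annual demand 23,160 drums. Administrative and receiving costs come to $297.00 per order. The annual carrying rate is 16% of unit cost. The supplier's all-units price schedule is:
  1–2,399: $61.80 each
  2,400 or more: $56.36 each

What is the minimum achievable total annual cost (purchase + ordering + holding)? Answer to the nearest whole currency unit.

TC* ≈ $1,318,985

Holding cost per unit per year at price C is H = 0.16·C.
For each price level, check whether its EOQ is feasible; otherwise the best quantity at that price is the breakpoint.
EOQ at $61.80 = 1179.5 (feasible in tier 1): TC = 23,160×$61.80 + (23,160/1179.5)×297 + (1179.5/2)×0.16×$61.80 = $1,442,951.17.
EOQ at $56.36 = 1235.1 < 2400, so use break Q=2400: TC = 23,160×$56.36 + (23,160/2400.0)×297 + (2400.0/2)×0.16×$56.36 = $1,318,984.77.
Lowest total cost among the candidates is at Q = 2400.0.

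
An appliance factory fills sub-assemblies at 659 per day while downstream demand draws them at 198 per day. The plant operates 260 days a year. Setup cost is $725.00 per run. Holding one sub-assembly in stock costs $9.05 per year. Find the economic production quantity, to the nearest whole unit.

Q* ≈ 3,434 sub-assemblies

Annual demand D = 198 × 260 = 51,480.
Production build-up factor (1 − d/p) = 1 − 198/659 = 0.6995.
Q* = √(2DS / (H(1 − d/p))) = √(2 × 51,480 × 725 / (9.05 × 0.6995)).
= √(74,646,000 / 6.3309) ≈ 3433.770.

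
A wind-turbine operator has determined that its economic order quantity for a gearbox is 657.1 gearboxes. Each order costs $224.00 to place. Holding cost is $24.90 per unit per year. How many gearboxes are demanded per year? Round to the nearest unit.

Squaring Q* = √(2DS/H) gives Q*² = 2DS/H.
From Q* = √(2DS/H): D = Q*²H / (2S) = 657.1² × 24.9 / (2 × 224) = 23998.509.

D ≈ 23,999 gearboxes per year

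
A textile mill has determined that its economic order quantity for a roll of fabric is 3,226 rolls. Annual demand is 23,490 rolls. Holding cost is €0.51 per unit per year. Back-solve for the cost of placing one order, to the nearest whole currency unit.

S ≈ €113

The basic EOQ model gives Q* = √(2DS/H); rearrange for the unknown.
From Q* = √(2DS/H): S = Q*²H / (2D) = 3,226² × 0.51 / (2 × 23,490) = 112.9759.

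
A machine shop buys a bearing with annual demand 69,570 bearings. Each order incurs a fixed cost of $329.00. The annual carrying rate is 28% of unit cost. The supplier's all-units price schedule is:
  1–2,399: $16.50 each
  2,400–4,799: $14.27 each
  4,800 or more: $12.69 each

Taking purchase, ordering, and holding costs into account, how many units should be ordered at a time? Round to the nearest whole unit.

Holding cost per unit per year at price C is H = 0.28·C.
For each price level, check whether its EOQ is feasible; otherwise the best quantity at that price is the breakpoint.
Tier 1 ($16.50): EOQ = 3147.8 exceeds tier's upper bound 2399, so this tier is dominated.
EOQ at $14.27 = 3384.8 (feasible in tier 2): TC = 69,570×$14.27 + (69,570/3384.8)×329 + (3384.8/2)×0.28×$14.27 = $1,006,288.20.
EOQ at $12.69 = 3589.3 < 4800, so use break Q=4800: TC = 69,570×$12.69 + (69,570/4800.0)×329 + (4800.0/2)×0.28×$12.69 = $896,139.42.
Lowest total cost is $896,139.42 at Q = 4800.0.

Q* ≈ 4,800 bearings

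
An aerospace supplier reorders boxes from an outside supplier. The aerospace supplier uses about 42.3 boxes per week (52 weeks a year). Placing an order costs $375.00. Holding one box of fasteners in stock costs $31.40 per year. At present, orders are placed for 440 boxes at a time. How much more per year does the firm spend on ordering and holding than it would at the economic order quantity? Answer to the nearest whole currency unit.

Extra cost ≈ $1,585 per year

Annual demand D = 42.3 × 52 = 2,199.6.
EOQ = √(2DS/H) = √(2 × 2,199.6 × 375 / 31.4) ≈ 229.21.
Cost at Q* = (D/Q*)S + (Q*/2)H = √(2DSH) ≈ $7,197.26.
Cost at Q = 440: (2,199.6/440)×375 + (440/2)×31.4 = $1,874.66 + $6,908.00 = $8,782.66.
Excess = $8,782.66 − $7,197.26 = $1,585.40.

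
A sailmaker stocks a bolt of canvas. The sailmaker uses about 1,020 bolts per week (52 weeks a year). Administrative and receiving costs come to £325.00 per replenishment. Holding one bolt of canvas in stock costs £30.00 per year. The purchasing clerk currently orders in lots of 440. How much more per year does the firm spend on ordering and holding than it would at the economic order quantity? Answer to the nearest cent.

Annual demand D = 1,020 × 52 = 53,040.
EOQ = √(2DS/H) = √(2 × 53,040 × 325 / 30) ≈ 1072.01.
Cost at Q* = (D/Q*)S + (Q*/2)H = √(2DSH) ≈ £32,160.22.
Cost at Q = 440: (53,040/440)×325 + (440/2)×30 = £39,177.27 + £6,600.00 = £45,777.27.
Excess = £45,777.27 − £32,160.22 = £13,617.05.

Extra cost ≈ £13,617.05 per year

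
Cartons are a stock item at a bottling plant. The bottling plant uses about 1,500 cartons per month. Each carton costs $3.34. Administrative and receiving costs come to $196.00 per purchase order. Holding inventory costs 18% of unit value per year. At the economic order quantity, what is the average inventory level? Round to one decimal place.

Annual demand D = 1,500 × 12 = 18,000.
Holding cost H = 0.18 × $3.34 = $0.6012 per unit per year.
EOQ = √(2DS/H) = √(2 × 18,000 × 196 / 0.6012) ≈ 3425.86.
Average inventory = Q*/2 ≈ 3425.86 / 2 = 1712.931.

Average inventory ≈ 1,712.9 cartons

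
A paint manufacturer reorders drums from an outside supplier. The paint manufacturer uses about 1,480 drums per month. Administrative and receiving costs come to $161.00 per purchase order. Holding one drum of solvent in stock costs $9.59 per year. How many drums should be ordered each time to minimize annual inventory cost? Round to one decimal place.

Q* ≈ 772.2 drums

Annual demand D = 1,480 × 12 = 17,760.
EOQ = √(2DS / H) = √(2 × 17,760 × 161 / 9.59).
= √(5,718,720 / 9.59) = √596,321.1679 ≈ 772.218.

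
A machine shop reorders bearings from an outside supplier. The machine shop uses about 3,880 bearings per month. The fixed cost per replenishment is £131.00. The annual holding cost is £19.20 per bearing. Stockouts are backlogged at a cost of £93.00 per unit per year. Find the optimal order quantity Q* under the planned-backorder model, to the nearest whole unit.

Annual demand D = 3,880 × 12 = 46,560.
With planned backorders, Q* = √(2DS/H) · √((H+B)/B).
√(2DS/H) = √(2 × 46,560 × 131 / 19.2) = 797.088.
√((H+B)/B) = √((19.2+93)/93) = 1.0984.
Q* ≈ 875.511.

Q* ≈ 876 bearings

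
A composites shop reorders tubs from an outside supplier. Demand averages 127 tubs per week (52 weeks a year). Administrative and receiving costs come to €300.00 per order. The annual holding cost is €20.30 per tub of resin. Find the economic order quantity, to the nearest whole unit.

Q* ≈ 442 tubs

Annual demand D = 127 × 52 = 6,604.
EOQ = √(2DS / H) = √(2 × 6,604 × 300 / 20.3).
= √(3,962,400 / 20.3) = √195,192.1182 ≈ 441.806.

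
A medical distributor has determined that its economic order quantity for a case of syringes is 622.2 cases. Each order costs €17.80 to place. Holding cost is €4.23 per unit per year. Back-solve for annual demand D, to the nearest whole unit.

The basic EOQ model gives Q* = √(2DS/H); rearrange for the unknown.
From Q* = √(2DS/H): D = Q*²H / (2S) = 622.2² × 4.23 / (2 × 17.8) = 45999.211.

D ≈ 45,999 cases per year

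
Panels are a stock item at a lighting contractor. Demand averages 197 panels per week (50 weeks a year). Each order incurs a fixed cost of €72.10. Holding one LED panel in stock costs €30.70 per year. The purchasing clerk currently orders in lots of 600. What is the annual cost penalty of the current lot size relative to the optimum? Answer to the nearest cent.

Annual demand D = 197 × 50 = 9,850.
EOQ = √(2DS/H) = √(2 × 9,850 × 72.1 / 30.7) ≈ 215.10.
Cost at Q* = (D/Q*)S + (Q*/2)H = √(2DSH) ≈ €6,603.44.
Cost at Q = 600: (9,850/600)×72.1 + (600/2)×30.7 = €1,183.64 + €9,210.00 = €10,393.64.
Excess = €10,393.64 − €6,603.44 = €3,790.21.

Extra cost ≈ €3,790.21 per year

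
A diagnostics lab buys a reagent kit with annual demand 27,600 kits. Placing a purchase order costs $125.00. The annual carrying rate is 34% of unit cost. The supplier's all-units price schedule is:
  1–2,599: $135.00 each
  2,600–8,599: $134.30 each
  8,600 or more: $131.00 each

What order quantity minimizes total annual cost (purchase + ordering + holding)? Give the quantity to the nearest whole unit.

Holding cost per unit per year at price C is H = 0.34·C.
For each price level, check whether its EOQ is feasible; otherwise the best quantity at that price is the breakpoint.
EOQ at $135.00 = 387.7 (feasible in tier 1): TC = 27,600×$135.00 + (27,600/387.7)×125 + (387.7/2)×0.34×$135.00 = $3,743,796.35.
EOQ at $134.30 = 388.7 < 2600, so use break Q=2600: TC = 27,600×$134.30 + (27,600/2600.0)×125 + (2600.0/2)×0.34×$134.30 = $3,767,367.52.
EOQ at $131.00 = 393.6 < 8600, so use break Q=8600: TC = 27,600×$131.00 + (27,600/8600.0)×125 + (8600.0/2)×0.34×$131.00 = $3,807,523.16.
Lowest total cost is $3,743,796.35 at Q = 387.7.

Q* ≈ 388 kits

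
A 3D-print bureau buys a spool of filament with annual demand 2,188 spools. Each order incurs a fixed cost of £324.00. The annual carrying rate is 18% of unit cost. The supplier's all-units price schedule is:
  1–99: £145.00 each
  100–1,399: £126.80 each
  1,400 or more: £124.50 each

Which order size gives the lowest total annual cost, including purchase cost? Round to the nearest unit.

Q* ≈ 249 spools

Holding cost per unit per year at price C is H = 0.18·C.
Evaluate total cost at each tier's feasible EOQ or, if the EOQ is below the tier, at the tier's minimum quantity.
Tier 1 (£145.00): EOQ = 233.1 exceeds tier's upper bound 99, so this tier is dominated.
EOQ at £126.80 = 249.2 (feasible in tier 2): TC = 2,188×£126.80 + (2,188/249.2)×324 + (249.2/2)×0.18×£126.80 = £283,127.02.
EOQ at £124.50 = 251.5 < 1400, so use break Q=1400: TC = 2,188×£124.50 + (2,188/1400.0)×324 + (1400.0/2)×0.18×£124.50 = £288,599.37.
Lowest total cost is £283,127.02 at Q = 249.2.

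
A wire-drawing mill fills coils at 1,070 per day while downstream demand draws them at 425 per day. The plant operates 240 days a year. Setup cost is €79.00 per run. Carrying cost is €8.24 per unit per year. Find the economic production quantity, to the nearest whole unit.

Q* ≈ 1,801 coils

Annual demand D = 425 × 240 = 102,000.
Production build-up factor (1 − d/p) = 1 − 425/1,070 = 0.6028.
Q* = √(2DS / (H(1 − d/p))) = √(2 × 102,000 × 79 / (8.24 × 0.6028)).
= √(16,116,000 / 4.9671) ≈ 1801.263.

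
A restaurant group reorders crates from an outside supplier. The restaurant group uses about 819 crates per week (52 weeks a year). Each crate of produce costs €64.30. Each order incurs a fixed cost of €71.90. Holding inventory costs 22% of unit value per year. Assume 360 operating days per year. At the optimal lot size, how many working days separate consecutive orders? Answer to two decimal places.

T ≈ 5.56 days

Annual demand D = 819 × 52 = 42,588.
Holding cost H = 0.22 × €64.30 = €14.1460 per unit per year.
Q* = √(2DS/H) = √(2 × 42,588 × 71.9 / 14.146) ≈ 657.97.
Cycle time = Q*/D × 360 = 657.97 / 42,588 × 360 ≈ 5.562 days.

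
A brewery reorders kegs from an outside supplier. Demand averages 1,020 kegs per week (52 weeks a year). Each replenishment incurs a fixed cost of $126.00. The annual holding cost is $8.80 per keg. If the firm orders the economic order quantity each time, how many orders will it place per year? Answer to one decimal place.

N ≈ 43.0 orders per year

Annual demand D = 1,020 × 52 = 53,040.
Q* = √(2DS/H) = √(2 × 53,040 × 126 / 8.8) ≈ 1232.43.
Orders per year = D / Q* = 53,040 / 1232.43 ≈ 43.037.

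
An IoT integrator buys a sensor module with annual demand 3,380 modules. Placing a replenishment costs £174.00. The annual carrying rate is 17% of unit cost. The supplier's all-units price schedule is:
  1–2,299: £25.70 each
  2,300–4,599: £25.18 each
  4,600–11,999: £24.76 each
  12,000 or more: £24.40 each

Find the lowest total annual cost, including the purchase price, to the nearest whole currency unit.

TC* ≈ £89,133

Holding cost per unit per year at price C is H = 0.17·C.
Candidates are each tier's EOQ (if it falls in that tier) and each price-break quantity.
EOQ at £25.70 = 518.9 (feasible in tier 1): TC = 3,380×£25.70 + (3,380/518.9)×174 + (518.9/2)×0.17×£25.70 = £89,132.93.
EOQ at £25.18 = 524.2 < 2300, so use break Q=2300: TC = 3,380×£25.18 + (3,380/2300.0)×174 + (2300.0/2)×0.17×£25.18 = £90,286.79.
EOQ at £24.76 = 528.6 < 4600, so use break Q=4600: TC = 3,380×£24.76 + (3,380/4600.0)×174 + (4600.0/2)×0.17×£24.76 = £93,497.81.
EOQ at £24.40 = 532.5 < 12000, so use break Q=12000: TC = 3,380×£24.40 + (3,380/12000.0)×174 + (12000.0/2)×0.17×£24.40 = £107,409.01.
Lowest total cost among the candidates is at Q = 518.9.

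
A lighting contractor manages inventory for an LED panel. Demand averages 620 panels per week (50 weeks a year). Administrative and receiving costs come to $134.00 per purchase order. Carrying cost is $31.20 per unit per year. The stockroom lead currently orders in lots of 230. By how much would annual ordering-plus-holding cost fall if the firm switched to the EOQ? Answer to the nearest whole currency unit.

Annual demand D = 620 × 50 = 31,000.
EOQ = √(2DS/H) = √(2 × 31,000 × 134 / 31.2) ≈ 516.03.
Cost at Q* = (D/Q*)S + (Q*/2)H = √(2DSH) ≈ $16,099.99.
Cost at Q = 230: (31,000/230)×134 + (230/2)×31.2 = $18,060.87 + $3,588.00 = $21,648.87.
Excess = $21,648.87 − $16,099.99 = $5,548.88.

Extra cost ≈ $5,549 per year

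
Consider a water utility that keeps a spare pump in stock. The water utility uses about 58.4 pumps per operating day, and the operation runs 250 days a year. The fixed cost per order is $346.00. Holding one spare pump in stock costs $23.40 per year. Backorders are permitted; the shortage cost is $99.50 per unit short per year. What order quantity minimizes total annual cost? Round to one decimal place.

Q* ≈ 730.3 pumps

Annual demand D = 58.4 × 250 = 14,600.
With planned backorders, Q* = √(2DS/H) · √((H+B)/B).
√(2DS/H) = √(2 × 14,600 × 346 / 23.4) = 657.085.
√((H+B)/B) = √((23.4+99.5)/99.5) = 1.1114.
Q* ≈ 730.274.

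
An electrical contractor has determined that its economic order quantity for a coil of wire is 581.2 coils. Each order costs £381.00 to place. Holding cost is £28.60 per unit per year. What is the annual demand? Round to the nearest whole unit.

Invert the EOQ relation Q*² = 2DS/H.
From Q* = √(2DS/H): D = Q*²H / (2S) = 581.2² × 28.6 / (2 × 381) = 12678.336.

D ≈ 12,678 coils per year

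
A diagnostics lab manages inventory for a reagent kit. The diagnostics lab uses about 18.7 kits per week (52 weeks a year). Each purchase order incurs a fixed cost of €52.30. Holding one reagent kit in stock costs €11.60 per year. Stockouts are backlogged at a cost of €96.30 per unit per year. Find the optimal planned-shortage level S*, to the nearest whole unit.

Annual demand D = 18.7 × 52 = 972.4.
With planned backorders, Q* = √(2DS/H) · √((H+B)/B).
√(2DS/H) = √(2 × 972.4 × 52.3 / 11.6) = 93.640.
√((H+B)/B) = √((11.6+96.3)/96.3) = 1.0585.
Q* ≈ 99.119.
S* = Q* · H/(H+B) = 99.119 × 11.6/107.9 ≈ 10.656.

S* ≈ 11 kits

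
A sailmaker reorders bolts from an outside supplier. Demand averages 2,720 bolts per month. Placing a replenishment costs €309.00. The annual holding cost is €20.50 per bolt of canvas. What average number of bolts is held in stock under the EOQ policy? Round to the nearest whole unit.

Average inventory ≈ 496 bolts

Annual demand D = 2,720 × 12 = 32,640.
The optimal lot size = √(2DS/H) = √(2 × 32,640 × 309 / 20.5) ≈ 991.96.
Average inventory = Q*/2 ≈ 991.96 / 2 = 495.978.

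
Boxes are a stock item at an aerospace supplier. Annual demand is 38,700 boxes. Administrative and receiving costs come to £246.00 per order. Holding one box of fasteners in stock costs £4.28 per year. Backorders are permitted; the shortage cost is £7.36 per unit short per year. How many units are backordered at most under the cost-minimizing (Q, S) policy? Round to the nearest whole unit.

S* ≈ 975 boxes

With planned backorders, Q* = √(2DS/H) · √((H+B)/B).
√(2DS/H) = √(2 × 38,700 × 246 / 4.28) = 2109.192.
√((H+B)/B) = √((4.28+7.36)/7.36) = 1.2576.
Q* ≈ 2652.490.
S* = Q* · H/(H+B) = 2652.490 × 4.28/11.64 ≈ 975.314.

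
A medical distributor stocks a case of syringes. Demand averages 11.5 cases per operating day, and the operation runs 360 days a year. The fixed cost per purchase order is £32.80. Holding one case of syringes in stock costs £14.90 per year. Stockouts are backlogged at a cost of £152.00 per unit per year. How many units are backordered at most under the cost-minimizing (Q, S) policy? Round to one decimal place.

Annual demand D = 11.5 × 360 = 4,140.
With planned backorders, Q* = √(2DS/H) · √((H+B)/B).
√(2DS/H) = √(2 × 4,140 × 32.8 / 14.9) = 135.008.
√((H+B)/B) = √((14.9+152)/152) = 1.0479.
Q* ≈ 141.470.
S* = Q* · H/(H+B) = 141.470 × 14.9/166.9 ≈ 12.630.

S* ≈ 12.6 cases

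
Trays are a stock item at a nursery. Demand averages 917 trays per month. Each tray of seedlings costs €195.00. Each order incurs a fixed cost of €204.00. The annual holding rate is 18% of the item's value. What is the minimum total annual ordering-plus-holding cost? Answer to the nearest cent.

TC* ≈ €12,553.33

Annual demand D = 917 × 12 = 11,004.
Holding cost H = 0.18 × €195.00 = €35.1000 per unit per year.
The optimal lot size = √(2DS/H) = √(2 × 11,004 × 204 / 35.1) ≈ 357.64.
At the optimum the two cost components are equal, so total cost = 2·(Q*/2)H = Q*·H.
Minimum total = √(2DSH) = √(2 × 11,004 × 204 × 35.1) ≈ 12553.330.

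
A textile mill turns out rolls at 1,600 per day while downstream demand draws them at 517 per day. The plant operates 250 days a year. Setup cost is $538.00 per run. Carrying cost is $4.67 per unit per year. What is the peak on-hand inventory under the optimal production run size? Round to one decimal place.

I_max ≈ 4,489.7 rolls

Annual demand D = 517 × 250 = 129,250.
Production build-up factor (1 − d/p) = 1 − 517/1,600 = 0.6769.
Q* = √(2DS / (H(1 − d/p))) = √(2 × 129,250 × 538 / (4.67 × 0.6769)).
= √(139,073,000 / 3.161) ≈ 6632.981.
Maximum inventory = Q*(1 − d/p) = 6632.981 × 0.6769 ≈ 4489.699.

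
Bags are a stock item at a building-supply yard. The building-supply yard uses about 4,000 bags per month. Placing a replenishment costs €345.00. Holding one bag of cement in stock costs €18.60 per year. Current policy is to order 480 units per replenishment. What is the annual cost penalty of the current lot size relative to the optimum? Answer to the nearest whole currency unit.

Extra cost ≈ €14,144 per year

Annual demand D = 4,000 × 12 = 48,000.
EOQ = √(2DS/H) = √(2 × 48,000 × 345 / 18.6) ≈ 1334.41.
Cost at Q* = (D/Q*)S + (Q*/2)H = √(2DSH) ≈ €24,819.99.
Cost at Q = 480: (48,000/480)×345 + (480/2)×18.6 = €34,500.00 + €4,464.00 = €38,964.00.
Excess = €38,964.00 − €24,819.99 = €14,144.01.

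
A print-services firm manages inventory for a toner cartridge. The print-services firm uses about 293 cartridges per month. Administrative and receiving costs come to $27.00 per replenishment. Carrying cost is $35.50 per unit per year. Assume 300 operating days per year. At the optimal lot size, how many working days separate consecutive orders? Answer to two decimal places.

Annual demand D = 293 × 12 = 3,516.
EOQ = √(2DS/H) = √(2 × 3,516 × 27 / 35.5) ≈ 73.13.
Cycle time = Q*/D × 300 = 73.13 / 3,516 × 300 ≈ 6.240 days.

T ≈ 6.24 days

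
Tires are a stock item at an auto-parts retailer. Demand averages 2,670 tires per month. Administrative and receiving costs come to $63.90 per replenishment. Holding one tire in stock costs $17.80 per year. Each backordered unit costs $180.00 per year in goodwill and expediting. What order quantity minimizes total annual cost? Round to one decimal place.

Annual demand D = 2,670 × 12 = 32,040.
With planned backorders, Q* = √(2DS/H) · √((H+B)/B).
√(2DS/H) = √(2 × 32,040 × 63.9 / 17.8) = 479.625.
√((H+B)/B) = √((17.8+180)/180) = 1.0483.
Q* ≈ 502.781.

Q* ≈ 502.8 tires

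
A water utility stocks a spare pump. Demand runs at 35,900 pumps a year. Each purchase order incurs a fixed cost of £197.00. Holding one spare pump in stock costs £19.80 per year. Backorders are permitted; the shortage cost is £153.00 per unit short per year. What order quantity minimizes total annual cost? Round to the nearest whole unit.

With planned backorders, Q* = √(2DS/H) · √((H+B)/B).
√(2DS/H) = √(2 × 35,900 × 197 / 19.8) = 845.206.
√((H+B)/B) = √((19.8+153)/153) = 1.0627.
Q* ≈ 898.233.

Q* ≈ 898 pumps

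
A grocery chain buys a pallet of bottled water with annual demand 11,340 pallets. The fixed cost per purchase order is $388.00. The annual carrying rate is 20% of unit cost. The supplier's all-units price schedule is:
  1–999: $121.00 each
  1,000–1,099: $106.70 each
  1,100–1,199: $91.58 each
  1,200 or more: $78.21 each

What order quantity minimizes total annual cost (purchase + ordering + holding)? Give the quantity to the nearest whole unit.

Holding cost per unit per year at price C is H = 0.20·C.
Evaluate total cost at each tier's feasible EOQ or, if the EOQ is below the tier, at the tier's minimum quantity.
EOQ at $121.00 = 603.0 (feasible in tier 1): TC = 11,340×$121.00 + (11,340/603.0)×388 + (603.0/2)×0.20×$121.00 = $1,386,733.02.
EOQ at $106.70 = 642.2 < 1000, so use break Q=1000: TC = 11,340×$106.70 + (11,340/1000.0)×388 + (1000.0/2)×0.20×$106.70 = $1,225,047.92.
EOQ at $91.58 = 693.1 < 1100, so use break Q=1100: TC = 11,340×$91.58 + (11,340/1100.0)×388 + (1100.0/2)×0.20×$91.58 = $1,052,590.93.
EOQ at $78.21 = 750.1 < 1200, so use break Q=1200: TC = 11,340×$78.21 + (11,340/1200.0)×388 + (1200.0/2)×0.20×$78.21 = $899,953.20.
Lowest total cost is $899,953.20 at Q = 1200.0.

Q* ≈ 1,200 pallets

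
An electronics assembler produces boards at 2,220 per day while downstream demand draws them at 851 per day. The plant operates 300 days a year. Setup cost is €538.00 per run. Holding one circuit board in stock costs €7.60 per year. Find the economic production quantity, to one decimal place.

Annual demand D = 851 × 300 = 255,300.
Production build-up factor (1 − d/p) = 1 − 851/2,220 = 0.6167.
Q* = √(2DS / (H(1 − d/p))) = √(2 × 255,300 × 538 / (7.6 × 0.6167)).
= √(274,702,800 / 4.6867) ≈ 7655.957.

Q* ≈ 7,656.0 boards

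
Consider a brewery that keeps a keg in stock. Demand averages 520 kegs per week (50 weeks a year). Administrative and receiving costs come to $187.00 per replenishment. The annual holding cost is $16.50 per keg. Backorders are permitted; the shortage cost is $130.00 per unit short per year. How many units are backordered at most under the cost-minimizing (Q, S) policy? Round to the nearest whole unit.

S* ≈ 92 kegs

Annual demand D = 520 × 50 = 26,000.
With planned backorders, Q* = √(2DS/H) · √((H+B)/B).
√(2DS/H) = √(2 × 26,000 × 187 / 16.5) = 767.680.
√((H+B)/B) = √((16.5+130)/130) = 1.0616.
Q* ≈ 814.944.
S* = Q* · H/(H+B) = 814.944 × 16.5/146.5 ≈ 91.785.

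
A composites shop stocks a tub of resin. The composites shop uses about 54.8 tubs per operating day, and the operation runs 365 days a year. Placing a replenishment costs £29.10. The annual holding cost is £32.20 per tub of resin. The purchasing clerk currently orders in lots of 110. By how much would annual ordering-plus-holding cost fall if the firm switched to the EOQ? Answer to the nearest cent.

Extra cost ≈ £939.98 per year

Annual demand D = 54.8 × 365 = 20,002.
EOQ = √(2DS/H) = √(2 × 20,002 × 29.1 / 32.2) ≈ 190.14.
Cost at Q* = (D/Q*)S + (Q*/2)H = √(2DSH) ≈ £6,122.46.
Cost at Q = 110: (20,002/110)×29.1 + (110/2)×32.2 = £5,291.44 + £1,771.00 = £7,062.44.
Excess = £7,062.44 − £6,122.46 = £939.98.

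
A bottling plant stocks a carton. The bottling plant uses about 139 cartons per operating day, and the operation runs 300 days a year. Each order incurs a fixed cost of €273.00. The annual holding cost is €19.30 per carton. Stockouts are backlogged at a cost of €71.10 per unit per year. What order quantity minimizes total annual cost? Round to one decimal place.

Annual demand D = 139 × 300 = 41,700.
With planned backorders, Q* = √(2DS/H) · √((H+B)/B).
√(2DS/H) = √(2 × 41,700 × 273 / 19.3) = 1086.140.
√((H+B)/B) = √((19.3+71.1)/71.1) = 1.1276.
Q* ≈ 1224.715.

Q* ≈ 1,224.7 cartons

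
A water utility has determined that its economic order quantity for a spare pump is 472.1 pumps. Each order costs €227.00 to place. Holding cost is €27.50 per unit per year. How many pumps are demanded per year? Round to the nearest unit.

The basic EOQ model gives Q* = √(2DS/H); rearrange for the unknown.
From Q* = √(2DS/H): D = Q*²H / (2S) = 472.1² × 27.5 / (2 × 227) = 13500.344.

D ≈ 13,500 pumps per year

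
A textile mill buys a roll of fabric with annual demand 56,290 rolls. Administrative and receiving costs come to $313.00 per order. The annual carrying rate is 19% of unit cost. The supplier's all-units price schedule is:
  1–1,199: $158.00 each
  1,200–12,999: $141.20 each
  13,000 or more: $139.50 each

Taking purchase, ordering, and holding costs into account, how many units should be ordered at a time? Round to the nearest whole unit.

Holding cost per unit per year at price C is H = 0.19·C.
For each price level, check whether its EOQ is feasible; otherwise the best quantity at that price is the breakpoint.
EOQ at $158.00 = 1083.4 (feasible in tier 1): TC = 56,290×$158.00 + (56,290/1083.4)×313 + (1083.4/2)×0.19×$158.00 = $8,926,344.31.
EOQ at $141.20 = 1146.1 < 1200, so use break Q=1200: TC = 56,290×$141.20 + (56,290/1200.0)×313 + (1200.0/2)×0.19×$141.20 = $7,978,927.11.
EOQ at $139.50 = 1153.0 < 13000, so use break Q=13000: TC = 56,290×$139.50 + (56,290/13000.0)×313 + (13000.0/2)×0.19×$139.50 = $8,026,092.79.
Lowest total cost is $7,978,927.11 at Q = 1200.0.

Q* ≈ 1,200 rolls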